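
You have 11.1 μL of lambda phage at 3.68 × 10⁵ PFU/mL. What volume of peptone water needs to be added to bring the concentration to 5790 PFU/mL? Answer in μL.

694 μL

V₂ = C₁V₁/C₂ = 3.68 × 10⁵ × 11.1 / 5790 = 705 μL.
Diluent to add = V₂ − V₁ = 705 − 11.1 = 694 μL.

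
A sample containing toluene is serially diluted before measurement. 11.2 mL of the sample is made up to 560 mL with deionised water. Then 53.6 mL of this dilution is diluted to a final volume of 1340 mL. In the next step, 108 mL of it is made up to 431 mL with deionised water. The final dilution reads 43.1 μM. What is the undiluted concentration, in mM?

215 mM

Overall dilution factor = 50 × 25 × 3.991 = 4988.
Original = 43.1 μM × 4988 = 2.15 × 10⁵ μM = 215 mM.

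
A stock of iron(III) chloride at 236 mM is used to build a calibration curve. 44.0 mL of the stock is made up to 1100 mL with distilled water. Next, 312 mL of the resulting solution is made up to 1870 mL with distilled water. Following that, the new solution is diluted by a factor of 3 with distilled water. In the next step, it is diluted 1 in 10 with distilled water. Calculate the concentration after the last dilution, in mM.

Overall dilution factor = 25 × 5.994 × 3 × 10 = 4495.
236 mM / 4495 = 0.0525 mM.

0.0525 mM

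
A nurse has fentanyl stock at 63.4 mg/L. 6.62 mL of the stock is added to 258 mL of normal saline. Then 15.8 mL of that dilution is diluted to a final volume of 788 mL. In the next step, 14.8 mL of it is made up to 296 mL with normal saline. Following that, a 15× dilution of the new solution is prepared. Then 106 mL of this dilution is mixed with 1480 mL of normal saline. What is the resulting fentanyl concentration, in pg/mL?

7.08 pg/mL

Overall dilution factor = 39.97 × 49.87 × 20 × 15 × 14.96 = 8.95 × 10⁶.
63.4 mg/L / 8.95 × 10⁶ = 7.08 × 10⁻⁶ mg/L = 7.08 pg/mL.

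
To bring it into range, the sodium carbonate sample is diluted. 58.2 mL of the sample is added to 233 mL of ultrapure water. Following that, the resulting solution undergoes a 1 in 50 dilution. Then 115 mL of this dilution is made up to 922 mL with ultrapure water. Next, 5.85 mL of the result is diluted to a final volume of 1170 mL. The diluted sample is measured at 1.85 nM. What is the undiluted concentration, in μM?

742 μM

Overall dilution factor = 5.003 × 50 × 8.017 × 200 = 4.01 × 10⁵.
Original = 1.85 nM × 4.01 × 10⁵ = 7.42 × 10⁵ nM = 742 μM.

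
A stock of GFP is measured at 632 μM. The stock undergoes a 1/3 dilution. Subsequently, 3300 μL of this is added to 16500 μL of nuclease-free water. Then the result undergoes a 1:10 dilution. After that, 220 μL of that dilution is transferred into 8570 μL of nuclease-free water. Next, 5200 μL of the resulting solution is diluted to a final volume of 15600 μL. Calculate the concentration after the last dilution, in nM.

29.3 nM

Overall dilution factor = 3 × 6 × 10 × 39.95 × 3 = 2.16 × 10⁴.
632 μM / 2.16 × 10⁴ = 0.0293 μM = 29.3 nM.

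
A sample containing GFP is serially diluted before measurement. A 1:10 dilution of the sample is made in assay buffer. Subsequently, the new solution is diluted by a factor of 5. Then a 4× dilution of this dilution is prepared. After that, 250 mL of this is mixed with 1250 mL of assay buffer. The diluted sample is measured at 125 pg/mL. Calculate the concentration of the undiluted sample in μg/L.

150 μg/L

Overall dilution factor = 10 × 5 × 4 × 6 = 1200.
Original = 125 pg/mL × 1200 = 1.50 × 10⁵ pg/mL = 150 μg/L.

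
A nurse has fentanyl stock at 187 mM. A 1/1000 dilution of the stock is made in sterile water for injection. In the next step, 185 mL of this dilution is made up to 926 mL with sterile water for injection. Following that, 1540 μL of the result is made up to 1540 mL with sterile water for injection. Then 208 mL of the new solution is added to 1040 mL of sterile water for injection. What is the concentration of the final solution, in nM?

Overall dilution factor = 1000 × 5.005 × 1000 × 6 = 3.00 × 10⁷.
187 mM / 3.00 × 10⁷ = 6.23 × 10⁻⁶ mM = 6.23 nM.

6.23 nM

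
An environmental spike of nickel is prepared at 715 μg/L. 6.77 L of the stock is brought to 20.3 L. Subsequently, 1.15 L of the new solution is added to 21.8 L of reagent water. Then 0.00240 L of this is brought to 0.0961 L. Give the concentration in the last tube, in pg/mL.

Overall dilution factor = 2.999 × 19.96 × 40.04 = 2396.
715 μg/L / 2396 = 0.298 μg/L = 298 pg/mL.

298 pg/mL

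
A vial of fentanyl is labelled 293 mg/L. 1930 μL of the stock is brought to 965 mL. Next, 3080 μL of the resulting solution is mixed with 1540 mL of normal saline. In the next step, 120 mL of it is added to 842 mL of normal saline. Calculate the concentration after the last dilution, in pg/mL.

Overall dilution factor = 500 × 501 × 8.017 = 2.01 × 10⁶.
293 mg/L / 2.01 × 10⁶ = 1.46 × 10⁻⁴ mg/L = 146 pg/mL.

146 pg/mL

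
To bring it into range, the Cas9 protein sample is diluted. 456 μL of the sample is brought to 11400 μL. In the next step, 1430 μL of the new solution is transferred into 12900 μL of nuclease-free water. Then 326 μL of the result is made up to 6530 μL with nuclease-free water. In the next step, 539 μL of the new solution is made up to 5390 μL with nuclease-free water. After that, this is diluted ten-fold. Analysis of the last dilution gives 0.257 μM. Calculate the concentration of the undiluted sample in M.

0.129 M

Overall dilution factor = 25 × 10.02 × 20.03 × 10 × 10 = 5.02 × 10⁵.
Original = 0.257 μM × 5.02 × 10⁵ = 1.29 × 10⁵ μM = 0.129 M.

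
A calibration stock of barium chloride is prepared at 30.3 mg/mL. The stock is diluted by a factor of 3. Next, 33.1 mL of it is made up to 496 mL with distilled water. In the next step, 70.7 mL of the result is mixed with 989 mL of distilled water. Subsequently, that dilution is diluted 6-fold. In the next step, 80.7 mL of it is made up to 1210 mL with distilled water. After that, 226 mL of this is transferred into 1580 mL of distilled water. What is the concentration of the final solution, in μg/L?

62.6 μg/L

Overall dilution factor = 3 × 14.98 × 14.99 × 6 × 14.99 × 7.991 = 4.84 × 10⁵.
30.3 mg/mL / 4.84 × 10⁵ = 6.26 × 10⁻⁵ mg/mL = 62.6 μg/L.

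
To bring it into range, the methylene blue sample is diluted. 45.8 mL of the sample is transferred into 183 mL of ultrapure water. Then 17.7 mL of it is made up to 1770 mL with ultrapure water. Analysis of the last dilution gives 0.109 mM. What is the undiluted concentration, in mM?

Overall dilution factor = 4.996 × 100 = 500.
Original = 0.109 mM × 500 = 54.5 mM.

54.5 mM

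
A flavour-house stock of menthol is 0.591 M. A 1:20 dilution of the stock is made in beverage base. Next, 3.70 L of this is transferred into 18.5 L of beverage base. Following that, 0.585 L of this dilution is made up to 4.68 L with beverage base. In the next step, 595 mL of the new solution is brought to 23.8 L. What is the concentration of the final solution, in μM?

Overall dilution factor = 20 × 6 × 8 × 40 = 3.84 × 10⁴.
0.591 M / 3.84 × 10⁴ = 1.54 × 10⁻⁵ M = 15.4 μM.

15.4 μM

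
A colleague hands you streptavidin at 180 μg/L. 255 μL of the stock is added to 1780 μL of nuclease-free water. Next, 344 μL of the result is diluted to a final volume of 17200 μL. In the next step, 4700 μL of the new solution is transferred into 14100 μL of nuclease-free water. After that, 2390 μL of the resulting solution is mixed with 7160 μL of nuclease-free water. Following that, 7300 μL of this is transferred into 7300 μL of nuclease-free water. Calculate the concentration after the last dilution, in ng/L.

14.1 ng/L

Overall dilution factor = 7.980 × 50 × 4 × 3.996 × 2 = 1.28 × 10⁴.
180 μg/L / 1.28 × 10⁴ = 0.0141 μg/L = 14.1 ng/L.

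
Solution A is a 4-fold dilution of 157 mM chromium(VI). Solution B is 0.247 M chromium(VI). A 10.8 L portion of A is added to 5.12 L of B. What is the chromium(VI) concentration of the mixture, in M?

C_A = 157 mM / 4 = 39.2 mM.
C_B = 0.247 M = 247 mM.
C_mix = (C_A·V_A + C_B·V_B)/(V_A + V_B) = (39.2×10.8 + 247×5.12) / 15.92 = 106 mM = 0.106 M.

0.106 M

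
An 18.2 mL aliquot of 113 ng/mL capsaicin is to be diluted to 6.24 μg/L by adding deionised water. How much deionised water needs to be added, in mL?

311 mL

6.24 μg/L = 6.24 ng/mL.
V₂ = C₁V₁/C₂ = 113 × 18.2 / 6.24 = 330 mL.
Diluent to add = V₂ − V₁ = 330 − 18.2 = 311 mL.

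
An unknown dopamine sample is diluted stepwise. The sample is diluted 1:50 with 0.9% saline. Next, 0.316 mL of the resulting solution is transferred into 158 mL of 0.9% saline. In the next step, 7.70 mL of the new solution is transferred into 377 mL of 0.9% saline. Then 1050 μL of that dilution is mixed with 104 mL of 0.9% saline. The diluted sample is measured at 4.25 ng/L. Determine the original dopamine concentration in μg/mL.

Overall dilution factor = 50 × 501 × 49.96 × 100.0 = 1.25 × 10⁸.
Original = 4.25 ng/L × 1.25 × 10⁸ = 5.32 × 10⁸ ng/L = 532 μg/mL.

532 μg/mL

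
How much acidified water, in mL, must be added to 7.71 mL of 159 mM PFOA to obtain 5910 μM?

5910 μM = 5.91 mM.
V₂ = C₁V₁/C₂ = 159 × 7.71 / 5.91 = 207 mL.
Diluent to add = V₂ − V₁ = 207 − 7.71 = 200 mL.

200 mL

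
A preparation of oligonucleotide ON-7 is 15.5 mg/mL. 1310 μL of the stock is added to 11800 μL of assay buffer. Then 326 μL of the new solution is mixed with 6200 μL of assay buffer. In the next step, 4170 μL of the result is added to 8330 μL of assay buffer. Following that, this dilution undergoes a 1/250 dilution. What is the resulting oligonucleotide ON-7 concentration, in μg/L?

103 μg/L

Overall dilution factor = 10.01 × 20.02 × 2.998 × 250 = 1.50 × 10⁵.
15.5 mg/mL / 1.50 × 10⁵ = 1.03 × 10⁻⁴ mg/mL = 103 μg/L.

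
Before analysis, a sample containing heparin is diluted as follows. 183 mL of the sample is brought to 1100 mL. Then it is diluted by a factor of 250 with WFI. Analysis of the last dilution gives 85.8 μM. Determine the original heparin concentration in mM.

129 mM

Overall dilution factor = 6.011 × 250 = 1503.
Original = 85.8 μM × 1503 = 1.29 × 10⁵ μM = 129 mM.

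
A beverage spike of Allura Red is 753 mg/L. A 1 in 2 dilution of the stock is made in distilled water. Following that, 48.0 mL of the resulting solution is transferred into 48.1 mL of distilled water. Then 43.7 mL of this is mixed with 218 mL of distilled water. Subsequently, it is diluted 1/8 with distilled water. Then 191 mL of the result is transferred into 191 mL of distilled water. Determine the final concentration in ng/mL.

1960 ng/mL

Overall dilution factor = 2 × 2.002 × 5.989 × 8 × 2 = 384.
753 mg/L / 384 = 1.96 mg/L = 1960 ng/mL.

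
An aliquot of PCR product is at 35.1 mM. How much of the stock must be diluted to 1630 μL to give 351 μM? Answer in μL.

351 μM = 0.351 mM.
V₁ = C₂V₂/C₁ = 0.351 × 1630 / 35.1 = 16.3 μL.

16.3 μL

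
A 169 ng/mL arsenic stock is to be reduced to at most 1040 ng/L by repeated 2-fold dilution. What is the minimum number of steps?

8

Need 2ⁿ ≥ 162, so n ≥ log(162)/log(2) = 7.34.
Minimum whole steps: n = 8.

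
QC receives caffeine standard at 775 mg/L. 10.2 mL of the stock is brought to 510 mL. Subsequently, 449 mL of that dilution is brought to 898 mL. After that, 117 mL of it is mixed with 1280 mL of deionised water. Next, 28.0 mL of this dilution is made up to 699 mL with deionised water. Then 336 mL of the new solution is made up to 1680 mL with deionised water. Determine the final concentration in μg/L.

5.20 μg/L

Overall dilution factor = 50 × 2 × 11.94 × 24.96 × 5 = 1.49 × 10⁵.
775 mg/L / 1.49 × 10⁵ = 5.20 × 10⁻³ mg/L = 5.20 μg/L.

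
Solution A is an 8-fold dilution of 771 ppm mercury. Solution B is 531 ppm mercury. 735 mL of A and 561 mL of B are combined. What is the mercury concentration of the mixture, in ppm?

285 ppm

C_A = 771 ppm / 8 = 96.4 ppm.
C_mix = (C_A·V_A + C_B·V_B)/(V_A + V_B) = (96.4×735 + 531×561) / 1296 = 285 ppm.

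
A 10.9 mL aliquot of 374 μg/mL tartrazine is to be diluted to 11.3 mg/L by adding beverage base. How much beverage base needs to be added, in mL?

350 mL

11.3 mg/L = 11.3 μg/mL.
V₂ = C₁V₁/C₂ = 374 × 10.9 / 11.3 = 361 mL.
Diluent to add = V₂ − V₁ = 361 − 10.9 = 350 mL.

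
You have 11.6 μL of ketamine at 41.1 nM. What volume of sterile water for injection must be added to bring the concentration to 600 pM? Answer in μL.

600 pM = 0.600 nM.
V₂ = C₁V₁/C₂ = 41.1 × 11.6 / 0.600 = 795 μL.
Diluent to add = V₂ − V₁ = 795 − 11.6 = 783 μL.

783 μL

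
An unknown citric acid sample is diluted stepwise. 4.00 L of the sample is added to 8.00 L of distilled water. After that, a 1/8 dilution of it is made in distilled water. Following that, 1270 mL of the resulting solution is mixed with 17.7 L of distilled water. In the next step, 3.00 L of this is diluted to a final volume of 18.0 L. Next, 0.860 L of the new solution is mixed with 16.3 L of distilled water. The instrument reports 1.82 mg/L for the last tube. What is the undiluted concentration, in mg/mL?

Overall dilution factor = 3 × 8 × 14.94 × 6 × 19.95 = 4.29 × 10⁴.
Original = 1.82 mg/L × 4.29 × 10⁴ = 7.81 × 10⁴ mg/L = 78.1 mg/mL.

78.1 mg/mL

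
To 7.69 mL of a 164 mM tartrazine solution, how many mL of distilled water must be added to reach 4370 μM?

281 mL

4370 μM = 4.37 mM.
V₂ = C₁V₁/C₂ = 164 × 7.69 / 4.37 = 289 mL.
Diluent to add = V₂ − V₁ = 289 − 7.69 = 281 mL.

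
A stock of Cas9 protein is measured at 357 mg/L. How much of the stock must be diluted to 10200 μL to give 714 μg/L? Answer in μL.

714 μg/L = 0.714 mg/L.
V₁ = C₂V₂/C₁ = 0.714 × 10200 / 357 = 20.4 μL.

20.4 μL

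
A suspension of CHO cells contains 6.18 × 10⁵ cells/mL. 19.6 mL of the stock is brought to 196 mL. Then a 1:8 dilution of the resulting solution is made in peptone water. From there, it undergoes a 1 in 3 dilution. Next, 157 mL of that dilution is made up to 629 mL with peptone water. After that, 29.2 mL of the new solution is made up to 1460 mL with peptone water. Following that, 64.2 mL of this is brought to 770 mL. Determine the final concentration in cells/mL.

Overall dilution factor = 10 × 8 × 3 × 4.006 × 50 × 11.99 = 5.77 × 10⁵.
6.18 × 10⁵ cells/mL / 5.77 × 10⁵ = 1.07 cells/mL.

1.07 cells/mL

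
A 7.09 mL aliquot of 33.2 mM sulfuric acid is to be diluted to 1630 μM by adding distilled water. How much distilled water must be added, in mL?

137 mL

1630 μM = 1.63 mM.
V₂ = C₁V₁/C₂ = 33.2 × 7.09 / 1.63 = 144 mL.
Diluent to add = V₂ − V₁ = 144 − 7.09 = 137 mL.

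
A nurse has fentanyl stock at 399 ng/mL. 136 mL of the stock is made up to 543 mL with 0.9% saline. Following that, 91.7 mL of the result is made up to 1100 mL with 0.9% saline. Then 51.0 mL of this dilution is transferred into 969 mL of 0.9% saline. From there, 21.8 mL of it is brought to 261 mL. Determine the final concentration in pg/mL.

Overall dilution factor = 3.993 × 12.00 × 20 × 11.97 = 1.15 × 10⁴.
399 ng/mL / 1.15 × 10⁴ = 0.0348 ng/mL = 34.8 pg/mL.

34.8 pg/mL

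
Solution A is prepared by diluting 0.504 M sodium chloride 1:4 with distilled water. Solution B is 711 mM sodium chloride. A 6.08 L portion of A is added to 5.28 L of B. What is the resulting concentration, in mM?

398 mM

C_A = 0.504 M / 4 = 0.126 M.
C_B = 711 mM = 0.711 M.
C_mix = (C_A·V_A + C_B·V_B)/(V_A + V_B) = (0.126×6.08 + 0.711×5.28) / 11.36 = 0.398 M = 398 mM.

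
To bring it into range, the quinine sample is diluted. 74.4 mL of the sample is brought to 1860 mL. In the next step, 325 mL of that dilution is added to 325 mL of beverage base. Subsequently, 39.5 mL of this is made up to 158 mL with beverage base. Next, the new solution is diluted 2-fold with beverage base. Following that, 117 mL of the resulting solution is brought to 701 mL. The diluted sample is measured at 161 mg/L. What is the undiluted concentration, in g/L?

Overall dilution factor = 25 × 2 × 4 × 2 × 5.991 = 2397.
Original = 161 mg/L × 2397 = 3.86 × 10⁵ mg/L = 386 g/L.

386 g/L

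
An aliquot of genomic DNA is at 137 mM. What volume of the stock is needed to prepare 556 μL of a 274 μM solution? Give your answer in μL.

274 μM = 0.274 mM.
V₁ = C₂V₂/C₁ = 0.274 × 556 / 137 = 1.11 μL.

1.11 μL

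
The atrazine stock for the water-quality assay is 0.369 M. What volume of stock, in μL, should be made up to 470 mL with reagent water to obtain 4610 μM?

4610 μM = 4.61 × 10⁻³ M.
V₁ = C₂V₂/C₁ = 4.61 × 10⁻³ × 470 / 0.369 = 5.87 mL = 5870 μL.

5870 μL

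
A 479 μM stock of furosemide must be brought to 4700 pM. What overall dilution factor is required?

Factor = C₀/C_target = 479 μM / 4700 pM = 1.02 × 10⁵.

1.02 × 10⁵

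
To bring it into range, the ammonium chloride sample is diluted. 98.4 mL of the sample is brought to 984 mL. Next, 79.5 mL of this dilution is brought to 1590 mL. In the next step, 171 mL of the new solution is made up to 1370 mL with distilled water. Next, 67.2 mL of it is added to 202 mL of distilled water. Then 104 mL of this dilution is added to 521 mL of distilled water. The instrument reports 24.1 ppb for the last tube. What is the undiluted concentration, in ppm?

Overall dilution factor = 10 × 20 × 8.012 × 4.006 × 6.010 = 3.86 × 10⁴.
Original = 24.1 ppb × 3.86 × 10⁴ = 9.30 × 10⁵ ppb = 930 ppm.

930 ppm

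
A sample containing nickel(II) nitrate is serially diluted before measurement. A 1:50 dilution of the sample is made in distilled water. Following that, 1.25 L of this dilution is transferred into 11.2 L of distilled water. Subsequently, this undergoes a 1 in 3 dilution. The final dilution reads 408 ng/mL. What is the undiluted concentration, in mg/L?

610 mg/L

Overall dilution factor = 50 × 9.960 × 3 = 1494.
Original = 408 ng/mL × 1494 = 6.10 × 10⁵ ng/mL = 610 mg/L.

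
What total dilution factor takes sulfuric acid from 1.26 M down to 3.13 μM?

Factor = C₀/C_target = 1.26 M / 3.13 μM = 4.03 × 10⁵.

4.03 × 10⁵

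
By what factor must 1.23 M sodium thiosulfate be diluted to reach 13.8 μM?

8.91 × 10⁴

Factor = C₀/C_target = 1.23 M / 13.8 μM = 8.91 × 10⁴.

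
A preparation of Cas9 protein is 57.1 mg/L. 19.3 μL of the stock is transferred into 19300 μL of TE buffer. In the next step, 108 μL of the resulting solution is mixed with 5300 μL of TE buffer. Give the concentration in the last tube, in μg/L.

1.14 μg/L

Overall dilution factor = 1001 × 50.07 = 5.01 × 10⁴.
57.1 mg/L / 5.01 × 10⁴ = 1.14 × 10⁻³ mg/L = 1.14 μg/L.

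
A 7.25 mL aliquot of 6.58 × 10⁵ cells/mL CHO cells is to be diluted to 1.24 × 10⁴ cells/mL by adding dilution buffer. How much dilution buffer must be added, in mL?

377 mL

V₂ = C₁V₁/C₂ = 6.58 × 10⁵ × 7.25 / 1.24 × 10⁴ = 385 mL.
Diluent to add = V₂ − V₁ = 385 − 7.25 = 377 mL.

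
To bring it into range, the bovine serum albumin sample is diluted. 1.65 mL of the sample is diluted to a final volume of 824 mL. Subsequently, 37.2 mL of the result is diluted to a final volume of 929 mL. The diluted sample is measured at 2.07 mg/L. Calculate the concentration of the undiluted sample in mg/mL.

Overall dilution factor = 499.4 × 24.97 = 1.25 × 10⁴.
Original = 2.07 mg/L × 1.25 × 10⁴ = 2.58 × 10⁴ mg/L = 25.8 mg/mL.

25.8 mg/mL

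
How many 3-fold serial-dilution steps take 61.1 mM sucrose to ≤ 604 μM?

Need 3ⁿ ≥ 101, so n ≥ log(101)/log(3) = 4.20.
Minimum whole steps: n = 5.

5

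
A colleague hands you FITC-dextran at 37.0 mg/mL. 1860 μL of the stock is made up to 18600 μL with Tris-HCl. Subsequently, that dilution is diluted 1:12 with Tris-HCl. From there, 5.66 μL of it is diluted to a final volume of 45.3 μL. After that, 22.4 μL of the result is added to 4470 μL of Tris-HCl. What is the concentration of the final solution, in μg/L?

192 μg/L

Overall dilution factor = 10 × 12 × 8.004 × 200.6 = 1.93 × 10⁵.
37.0 mg/mL / 1.93 × 10⁵ = 1.92 × 10⁻⁴ mg/mL = 192 μg/L.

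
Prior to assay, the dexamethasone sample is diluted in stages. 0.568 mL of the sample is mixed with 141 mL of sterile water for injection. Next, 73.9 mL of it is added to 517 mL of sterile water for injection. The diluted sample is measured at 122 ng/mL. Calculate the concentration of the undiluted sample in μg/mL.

243 μg/mL

Overall dilution factor = 249.2 × 7.996 = 1993.
Original = 122 ng/mL × 1993 = 2.43 × 10⁵ ng/mL = 243 μg/mL.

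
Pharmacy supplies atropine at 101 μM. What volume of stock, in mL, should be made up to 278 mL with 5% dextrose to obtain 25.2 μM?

V₁ = C₂V₂/C₁ = 25.2 × 278 / 101 = 69.4 mL.

69.4 mL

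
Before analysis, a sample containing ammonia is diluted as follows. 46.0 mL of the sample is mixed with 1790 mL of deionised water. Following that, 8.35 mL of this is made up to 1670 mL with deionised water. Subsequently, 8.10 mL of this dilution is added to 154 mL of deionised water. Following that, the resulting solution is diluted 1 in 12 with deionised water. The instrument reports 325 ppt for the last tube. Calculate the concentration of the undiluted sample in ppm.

623 ppm

Overall dilution factor = 39.91 × 200 × 20.01 × 12 = 1.92 × 10⁶.
Original = 325 ppt × 1.92 × 10⁶ = 6.23 × 10⁸ ppt = 623 ppm.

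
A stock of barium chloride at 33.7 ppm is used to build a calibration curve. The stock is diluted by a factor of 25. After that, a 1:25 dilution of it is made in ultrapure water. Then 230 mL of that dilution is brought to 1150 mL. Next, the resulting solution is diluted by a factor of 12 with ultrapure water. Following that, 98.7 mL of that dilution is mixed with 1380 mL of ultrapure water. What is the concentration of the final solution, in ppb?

0.0600 ppb

Overall dilution factor = 25 × 25 × 5 × 12 × 14.98 = 5.62 × 10⁵.
33.7 ppm / 5.62 × 10⁵ = 6.00 × 10⁻⁵ ppm = 0.0600 ppb.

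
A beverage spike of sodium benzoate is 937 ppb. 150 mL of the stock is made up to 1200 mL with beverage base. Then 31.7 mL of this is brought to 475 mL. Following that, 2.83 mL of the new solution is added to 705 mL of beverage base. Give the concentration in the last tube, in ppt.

31.3 ppt

Overall dilution factor = 8 × 14.98 × 250.1 = 3.00 × 10⁴.
937 ppb / 3.00 × 10⁴ = 0.0313 ppb = 31.3 ppt.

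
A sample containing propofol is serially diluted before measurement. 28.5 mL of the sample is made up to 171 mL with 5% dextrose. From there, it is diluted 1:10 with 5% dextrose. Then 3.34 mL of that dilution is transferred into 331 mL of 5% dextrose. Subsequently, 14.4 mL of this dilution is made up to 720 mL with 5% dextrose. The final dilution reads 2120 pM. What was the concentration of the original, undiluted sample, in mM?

0.637 mM

Overall dilution factor = 6 × 10 × 100.1 × 50 = 3.00 × 10⁵.
Original = 2120 pM × 3.00 × 10⁵ = 6.37 × 10⁸ pM = 0.637 mM.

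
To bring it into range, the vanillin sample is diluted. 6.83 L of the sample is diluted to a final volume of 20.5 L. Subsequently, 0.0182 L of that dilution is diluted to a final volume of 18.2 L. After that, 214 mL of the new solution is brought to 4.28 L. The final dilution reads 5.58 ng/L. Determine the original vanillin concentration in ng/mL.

Overall dilution factor = 3.001 × 1000 × 20 = 6.00 × 10⁴.
Original = 5.58 ng/L × 6.00 × 10⁴ = 3.35 × 10⁵ ng/L = 335 ng/mL.

335 ng/mL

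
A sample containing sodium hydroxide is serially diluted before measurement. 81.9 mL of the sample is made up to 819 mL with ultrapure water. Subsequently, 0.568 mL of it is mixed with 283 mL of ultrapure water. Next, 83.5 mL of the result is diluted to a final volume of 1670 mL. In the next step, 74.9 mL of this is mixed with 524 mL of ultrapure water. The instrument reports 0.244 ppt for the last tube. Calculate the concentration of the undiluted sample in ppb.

195 ppb

Overall dilution factor = 10 × 499.2 × 20 × 7.996 = 7.98 × 10⁵.
Original = 0.244 ppt × 7.98 × 10⁵ = 1.95 × 10⁵ ppt = 195 ppb.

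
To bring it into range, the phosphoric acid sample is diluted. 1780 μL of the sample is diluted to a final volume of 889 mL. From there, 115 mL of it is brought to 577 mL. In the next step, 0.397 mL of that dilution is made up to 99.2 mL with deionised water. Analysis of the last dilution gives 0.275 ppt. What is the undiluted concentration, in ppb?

172 ppb

Overall dilution factor = 499.4 × 5.017 × 249.9 = 6.26 × 10⁵.
Original = 0.275 ppt × 6.26 × 10⁵ = 1.72 × 10⁵ ppt = 172 ppb.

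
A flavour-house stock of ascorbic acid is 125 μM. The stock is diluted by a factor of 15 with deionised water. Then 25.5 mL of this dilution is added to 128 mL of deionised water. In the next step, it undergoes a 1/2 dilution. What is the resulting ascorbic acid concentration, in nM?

Overall dilution factor = 15 × 6.020 × 2 = 181.
125 μM / 181 = 0.692 μM = 692 nM.

692 nM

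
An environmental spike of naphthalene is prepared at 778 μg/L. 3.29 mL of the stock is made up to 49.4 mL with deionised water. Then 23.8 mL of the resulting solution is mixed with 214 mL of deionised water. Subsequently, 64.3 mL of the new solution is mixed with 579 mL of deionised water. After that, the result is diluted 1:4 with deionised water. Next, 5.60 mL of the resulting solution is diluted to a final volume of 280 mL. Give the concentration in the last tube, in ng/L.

2.59 ng/L

Overall dilution factor = 15.02 × 9.992 × 10.00 × 4 × 50 = 3.00 × 10⁵.
778 μg/L / 3.00 × 10⁵ = 2.59 × 10⁻³ μg/L = 2.59 ng/L.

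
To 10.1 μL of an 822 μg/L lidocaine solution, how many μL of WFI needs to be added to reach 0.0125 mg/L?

0.0125 mg/L = 12.5 μg/L.
V₂ = C₁V₁/C₂ = 822 × 10.1 / 12.5 = 664 μL.
Diluent to add = V₂ − V₁ = 664 − 10.1 = 654 μL.

654 μL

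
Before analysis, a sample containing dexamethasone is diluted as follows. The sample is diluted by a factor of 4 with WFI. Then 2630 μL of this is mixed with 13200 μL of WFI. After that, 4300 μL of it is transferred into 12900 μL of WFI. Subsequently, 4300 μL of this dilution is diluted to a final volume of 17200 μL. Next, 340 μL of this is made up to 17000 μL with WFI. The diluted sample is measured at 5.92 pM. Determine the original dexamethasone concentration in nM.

Overall dilution factor = 4 × 6.019 × 4 × 4 × 50 = 1.93 × 10⁴.
Original = 5.92 pM × 1.93 × 10⁴ = 1.14 × 10⁵ pM = 114 nM.

114 nM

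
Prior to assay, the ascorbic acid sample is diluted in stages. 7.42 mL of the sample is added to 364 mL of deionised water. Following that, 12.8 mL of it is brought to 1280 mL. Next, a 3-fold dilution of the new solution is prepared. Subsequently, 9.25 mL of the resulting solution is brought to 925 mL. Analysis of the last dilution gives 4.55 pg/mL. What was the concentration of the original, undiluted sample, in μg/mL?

6.83 μg/mL

Overall dilution factor = 50.06 × 100 × 3 × 100 = 1.50 × 10⁶.
Original = 4.55 pg/mL × 1.50 × 10⁶ = 6.83 × 10⁶ pg/mL = 6.83 μg/mL.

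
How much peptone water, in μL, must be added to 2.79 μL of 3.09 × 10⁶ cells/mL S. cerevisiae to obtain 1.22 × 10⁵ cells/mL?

V₂ = C₁V₁/C₂ = 3.09 × 10⁶ × 2.79 / 1.22 × 10⁵ = 70.7 μL.
Diluent to add = V₂ − V₁ = 70.7 − 2.79 = 67.9 μL.

67.9 μL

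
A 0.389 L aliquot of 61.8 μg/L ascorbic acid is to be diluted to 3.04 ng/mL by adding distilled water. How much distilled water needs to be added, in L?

3.04 ng/mL = 3.04 μg/L.
V₂ = C₁V₁/C₂ = 61.8 × 0.389 / 3.04 = 7.91 L.
Diluent to add = V₂ − V₁ = 7.91 − 0.389 = 7.52 L.

7.52 L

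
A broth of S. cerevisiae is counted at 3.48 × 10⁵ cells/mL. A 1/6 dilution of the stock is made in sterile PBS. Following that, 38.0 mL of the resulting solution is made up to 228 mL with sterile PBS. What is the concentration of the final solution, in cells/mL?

9670 cells/mL

Overall dilution factor = 6 × 6 = 36.0.
3.48 × 10⁵ cells/mL / 36.0 = 9670 cells/mL.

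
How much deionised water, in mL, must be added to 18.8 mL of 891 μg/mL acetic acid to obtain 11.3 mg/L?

1460 mL

11.3 mg/L = 11.3 μg/mL.
V₂ = C₁V₁/C₂ = 891 × 18.8 / 11.3 = 1482 mL.
Diluent to add = V₂ − V₁ = 1482 − 18.8 = 1460 mL.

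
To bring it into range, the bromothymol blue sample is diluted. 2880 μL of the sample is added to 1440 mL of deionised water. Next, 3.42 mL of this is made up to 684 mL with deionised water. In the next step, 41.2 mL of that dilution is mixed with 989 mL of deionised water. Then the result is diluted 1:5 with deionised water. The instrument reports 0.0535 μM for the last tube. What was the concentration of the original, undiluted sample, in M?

0.670 M

Overall dilution factor = 501 × 200 × 25.00 × 5 = 1.25 × 10⁷.
Original = 0.0535 μM × 1.25 × 10⁷ = 6.70 × 10⁵ μM = 0.670 M.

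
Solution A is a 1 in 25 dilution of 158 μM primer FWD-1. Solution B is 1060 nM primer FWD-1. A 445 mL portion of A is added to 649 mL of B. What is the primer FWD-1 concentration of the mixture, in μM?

3.20 μM

C_A = 158 μM / 25 = 6.32 μM.
C_B = 1060 nM = 1.06 μM.
C_mix = (C_A·V_A + C_B·V_B)/(V_A + V_B) = (6.32×445 + 1.06×649) / 1094 = 3.20 μM.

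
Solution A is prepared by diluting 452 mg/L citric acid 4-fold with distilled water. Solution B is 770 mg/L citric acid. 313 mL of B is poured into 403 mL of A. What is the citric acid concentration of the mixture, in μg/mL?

C_A = 452 mg/L / 4 = 113 mg/L.
C_mix = (C_A·V_A + C_B·V_B)/(V_A + V_B) = (113×403 + 770×313) / 716.0 = 400 mg/L = 400 μg/mL.

400 μg/mL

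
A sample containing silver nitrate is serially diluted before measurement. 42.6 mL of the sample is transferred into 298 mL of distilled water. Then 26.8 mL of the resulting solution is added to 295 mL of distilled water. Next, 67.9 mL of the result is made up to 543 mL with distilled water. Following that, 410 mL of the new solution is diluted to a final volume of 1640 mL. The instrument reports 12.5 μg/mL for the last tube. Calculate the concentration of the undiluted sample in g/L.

Overall dilution factor = 7.995 × 12.01 × 7.997 × 4 = 3071.
Original = 12.5 μg/mL × 3071 = 3.84 × 10⁴ μg/mL = 38.4 g/L.

38.4 g/L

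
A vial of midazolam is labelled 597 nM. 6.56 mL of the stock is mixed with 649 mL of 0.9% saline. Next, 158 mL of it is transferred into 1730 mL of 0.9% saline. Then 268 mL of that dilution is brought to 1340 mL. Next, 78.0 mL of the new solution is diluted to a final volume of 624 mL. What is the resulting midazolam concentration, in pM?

Overall dilution factor = 99.93 × 11.95 × 5 × 8 = 4.78 × 10⁴.
597 nM / 4.78 × 10⁴ = 0.0125 nM = 12.5 pM.

12.5 pM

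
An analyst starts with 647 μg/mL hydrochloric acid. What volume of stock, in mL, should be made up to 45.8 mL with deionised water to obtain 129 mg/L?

9.13 mL

129 mg/L = 129 μg/mL.
V₁ = C₂V₂/C₁ = 129 × 45.8 / 647 = 9.13 mL.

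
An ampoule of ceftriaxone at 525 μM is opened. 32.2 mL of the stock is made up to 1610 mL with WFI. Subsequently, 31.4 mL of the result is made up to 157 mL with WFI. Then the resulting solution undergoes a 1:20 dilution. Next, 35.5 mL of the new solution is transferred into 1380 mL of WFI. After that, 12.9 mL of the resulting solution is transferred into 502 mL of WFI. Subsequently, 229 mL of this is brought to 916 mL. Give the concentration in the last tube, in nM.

Overall dilution factor = 50 × 5 × 20 × 39.87 × 39.91 × 4 = 3.18 × 10⁷.
525 μM / 3.18 × 10⁷ = 1.65 × 10⁻⁵ μM = 0.0165 nM.

0.0165 nM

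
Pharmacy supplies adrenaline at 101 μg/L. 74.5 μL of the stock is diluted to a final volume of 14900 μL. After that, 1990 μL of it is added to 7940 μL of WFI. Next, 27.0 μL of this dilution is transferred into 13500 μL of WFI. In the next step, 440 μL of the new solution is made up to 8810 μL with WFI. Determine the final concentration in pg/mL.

Overall dilution factor = 200 × 4.990 × 501 × 20.02 = 1.00 × 10⁷.
101 μg/L / 1.00 × 10⁷ = 1.01 × 10⁻⁵ μg/L = 0.0101 pg/mL.

0.0101 pg/mL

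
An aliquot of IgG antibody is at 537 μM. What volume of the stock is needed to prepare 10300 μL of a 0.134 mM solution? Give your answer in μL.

2570 μL

0.134 mM = 134 μM.
V₁ = C₂V₂/C₁ = 134 × 10300 / 537 = 2570 μL.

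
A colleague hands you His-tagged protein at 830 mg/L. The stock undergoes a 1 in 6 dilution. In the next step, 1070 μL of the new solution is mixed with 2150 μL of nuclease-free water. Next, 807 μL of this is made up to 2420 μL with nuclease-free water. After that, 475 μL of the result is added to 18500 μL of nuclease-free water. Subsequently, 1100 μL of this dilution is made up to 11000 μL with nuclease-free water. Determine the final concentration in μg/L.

Overall dilution factor = 6 × 3.009 × 2.999 × 39.95 × 10 = 2.16 × 10⁴.
830 mg/L / 2.16 × 10⁴ = 0.0384 mg/L = 38.4 μg/L.

38.4 μg/L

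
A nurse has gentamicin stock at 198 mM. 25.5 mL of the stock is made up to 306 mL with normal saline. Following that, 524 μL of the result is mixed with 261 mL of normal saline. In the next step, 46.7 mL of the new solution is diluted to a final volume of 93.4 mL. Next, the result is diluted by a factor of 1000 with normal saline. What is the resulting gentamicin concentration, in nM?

16.5 nM

Overall dilution factor = 12 × 499.1 × 2 × 1000 = 1.20 × 10⁷.
198 mM / 1.20 × 10⁷ = 1.65 × 10⁻⁵ mM = 16.5 nM.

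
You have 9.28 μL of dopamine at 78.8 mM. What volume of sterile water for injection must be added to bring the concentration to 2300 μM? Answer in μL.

2300 μM = 2.30 mM.
V₂ = C₁V₁/C₂ = 78.8 × 9.28 / 2.30 = 318 μL.
Diluent to add = V₂ − V₁ = 318 − 9.28 = 309 μL.

309 μL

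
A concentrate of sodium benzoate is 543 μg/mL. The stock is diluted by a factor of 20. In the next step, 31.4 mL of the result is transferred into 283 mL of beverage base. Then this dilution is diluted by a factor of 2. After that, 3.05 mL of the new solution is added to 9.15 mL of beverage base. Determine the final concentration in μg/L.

Overall dilution factor = 20 × 10.01 × 2 × 4 = 1602.
543 μg/mL / 1602 = 0.339 μg/mL = 339 μg/L.

339 μg/L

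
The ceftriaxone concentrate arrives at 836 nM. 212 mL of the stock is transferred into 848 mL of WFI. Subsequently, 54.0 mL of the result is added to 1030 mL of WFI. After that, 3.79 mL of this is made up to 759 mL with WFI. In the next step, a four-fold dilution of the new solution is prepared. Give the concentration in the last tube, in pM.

10.4 pM

Overall dilution factor = 5 × 20.07 × 200.3 × 4 = 8.04 × 10⁴.
836 nM / 8.04 × 10⁴ = 0.0104 nM = 10.4 pM.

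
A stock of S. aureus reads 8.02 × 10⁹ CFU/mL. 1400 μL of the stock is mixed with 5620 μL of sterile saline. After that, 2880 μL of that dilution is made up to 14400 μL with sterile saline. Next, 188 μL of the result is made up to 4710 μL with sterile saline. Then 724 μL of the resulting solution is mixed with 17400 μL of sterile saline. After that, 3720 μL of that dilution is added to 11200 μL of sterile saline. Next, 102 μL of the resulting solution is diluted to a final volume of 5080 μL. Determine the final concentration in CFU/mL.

2550 CFU/mL

Overall dilution factor = 5.014 × 5 × 25.05 × 25.03 × 4.011 × 49.80 = 3.14 × 10⁶.
8.02 × 10⁹ CFU/mL / 3.14 × 10⁶ = 2550 CFU/mL.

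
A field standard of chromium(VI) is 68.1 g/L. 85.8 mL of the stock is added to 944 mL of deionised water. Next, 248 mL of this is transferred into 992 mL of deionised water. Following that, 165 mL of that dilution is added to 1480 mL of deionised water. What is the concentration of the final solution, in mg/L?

114 mg/L

Overall dilution factor = 12.00 × 5 × 9.970 = 598.
68.1 g/L / 598 = 0.114 g/L = 114 mg/L.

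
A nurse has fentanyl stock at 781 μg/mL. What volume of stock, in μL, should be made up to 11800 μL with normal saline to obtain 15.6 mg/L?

15.6 mg/L = 15.6 μg/mL.
V₁ = C₂V₂/C₁ = 15.6 × 11800 / 781 = 236 μL.

236 μL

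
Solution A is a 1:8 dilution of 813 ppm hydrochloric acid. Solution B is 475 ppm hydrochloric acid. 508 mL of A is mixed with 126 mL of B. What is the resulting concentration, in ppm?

C_A = 813 ppm / 8 = 102 ppm.
C_mix = (C_A·V_A + C_B·V_B)/(V_A + V_B) = (102×508 + 475×126) / 634.0 = 176 ppm.

176 ppm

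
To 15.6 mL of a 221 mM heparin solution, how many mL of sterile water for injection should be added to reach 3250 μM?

1050 mL

3250 μM = 3.25 mM.
V₂ = C₁V₁/C₂ = 221 × 15.6 / 3.25 = 1061 mL.
Diluent to add = V₂ − V₁ = 1061 − 15.6 = 1050 mL.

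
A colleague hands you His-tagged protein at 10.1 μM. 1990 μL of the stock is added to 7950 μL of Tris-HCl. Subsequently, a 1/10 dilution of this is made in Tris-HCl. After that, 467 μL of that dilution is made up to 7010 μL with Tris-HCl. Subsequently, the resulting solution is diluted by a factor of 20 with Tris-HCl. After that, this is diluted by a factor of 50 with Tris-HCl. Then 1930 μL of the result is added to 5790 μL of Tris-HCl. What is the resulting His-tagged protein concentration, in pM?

3.37 pM

Overall dilution factor = 4.995 × 10 × 15.01 × 20 × 50 × 4 = 3.00 × 10⁶.
10.1 μM / 3.00 × 10⁶ = 3.37 × 10⁻⁶ μM = 3.37 pM.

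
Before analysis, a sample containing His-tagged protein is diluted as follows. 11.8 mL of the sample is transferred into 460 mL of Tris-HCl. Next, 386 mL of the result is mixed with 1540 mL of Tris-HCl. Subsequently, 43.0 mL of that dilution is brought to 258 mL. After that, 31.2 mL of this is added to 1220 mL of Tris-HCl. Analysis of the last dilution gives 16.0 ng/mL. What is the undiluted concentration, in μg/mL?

Overall dilution factor = 39.98 × 4.990 × 6 × 40.10 = 4.80 × 10⁴.
Original = 16.0 ng/mL × 4.80 × 10⁴ = 7.68 × 10⁵ ng/mL = 768 μg/mL.

768 μg/mL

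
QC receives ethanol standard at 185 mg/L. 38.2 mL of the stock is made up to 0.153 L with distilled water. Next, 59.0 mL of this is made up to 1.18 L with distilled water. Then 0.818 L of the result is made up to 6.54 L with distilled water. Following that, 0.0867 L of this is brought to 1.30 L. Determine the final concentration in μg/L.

Overall dilution factor = 4.005 × 20 × 7.995 × 14.99 = 9603.
185 mg/L / 9603 = 0.0193 mg/L = 19.3 μg/L.

19.3 μg/L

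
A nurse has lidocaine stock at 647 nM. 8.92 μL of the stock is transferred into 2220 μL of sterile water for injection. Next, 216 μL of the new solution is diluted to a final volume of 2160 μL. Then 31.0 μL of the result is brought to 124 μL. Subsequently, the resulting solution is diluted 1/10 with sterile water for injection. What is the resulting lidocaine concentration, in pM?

6.47 pM

Overall dilution factor = 249.9 × 10 × 4 × 10 = 10.00 × 10⁴.
647 nM / 10.00 × 10⁴ = 6.47 × 10⁻³ nM = 6.47 pM.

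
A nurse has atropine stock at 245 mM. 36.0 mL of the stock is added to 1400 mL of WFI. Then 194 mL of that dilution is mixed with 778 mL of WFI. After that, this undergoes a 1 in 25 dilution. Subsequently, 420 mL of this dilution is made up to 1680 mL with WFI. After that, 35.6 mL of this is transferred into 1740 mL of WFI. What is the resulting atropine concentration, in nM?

246 nM

Overall dilution factor = 39.89 × 5.010 × 25 × 4 × 49.88 = 9.97 × 10⁵.
245 mM / 9.97 × 10⁵ = 2.46 × 10⁻⁴ mM = 246 nM.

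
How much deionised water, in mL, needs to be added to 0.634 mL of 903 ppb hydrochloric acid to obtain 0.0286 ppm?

0.0286 ppm = 28.6 ppb.
V₂ = C₁V₁/C₂ = 903 × 0.634 / 28.6 = 20.0 mL.
Diluent to add = V₂ − V₁ = 20.0 − 0.634 = 19.4 mL.

19.4 mL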